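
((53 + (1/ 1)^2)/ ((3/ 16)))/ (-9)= -32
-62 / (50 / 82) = -2542 / 25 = -101.68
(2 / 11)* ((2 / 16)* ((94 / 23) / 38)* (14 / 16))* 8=329 / 19228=0.02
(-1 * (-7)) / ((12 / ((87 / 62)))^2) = 5887 / 61504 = 0.10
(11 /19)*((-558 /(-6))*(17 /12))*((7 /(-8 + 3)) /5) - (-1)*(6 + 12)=-6379 /1900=-3.36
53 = 53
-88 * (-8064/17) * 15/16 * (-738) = -490976640/17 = -28880978.82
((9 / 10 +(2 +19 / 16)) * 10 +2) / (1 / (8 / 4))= 343 / 4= 85.75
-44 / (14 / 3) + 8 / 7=-58 / 7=-8.29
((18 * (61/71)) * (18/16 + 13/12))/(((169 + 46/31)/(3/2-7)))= -3307359/3001880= -1.10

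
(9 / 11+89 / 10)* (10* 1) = 1069 / 11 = 97.18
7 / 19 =0.37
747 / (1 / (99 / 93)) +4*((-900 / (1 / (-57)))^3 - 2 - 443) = 16740706427969471 / 31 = 540022787999015.19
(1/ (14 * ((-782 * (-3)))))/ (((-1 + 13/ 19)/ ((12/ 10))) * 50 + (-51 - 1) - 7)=-19/ 45029124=-0.00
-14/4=-7/2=-3.50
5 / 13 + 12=161 / 13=12.38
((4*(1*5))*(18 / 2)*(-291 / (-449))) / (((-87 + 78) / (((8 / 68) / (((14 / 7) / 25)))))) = -145500 / 7633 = -19.06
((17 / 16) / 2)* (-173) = -2941 / 32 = -91.91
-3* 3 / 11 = -0.82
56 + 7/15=56.47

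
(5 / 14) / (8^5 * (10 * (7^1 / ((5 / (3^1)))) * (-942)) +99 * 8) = -1 / 3630010608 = -0.00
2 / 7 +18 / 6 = 23 / 7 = 3.29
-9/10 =-0.90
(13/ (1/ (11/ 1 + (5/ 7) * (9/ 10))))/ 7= 2119/ 98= 21.62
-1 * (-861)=861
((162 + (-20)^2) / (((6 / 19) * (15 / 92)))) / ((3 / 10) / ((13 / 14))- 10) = -6385444 / 5661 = -1127.97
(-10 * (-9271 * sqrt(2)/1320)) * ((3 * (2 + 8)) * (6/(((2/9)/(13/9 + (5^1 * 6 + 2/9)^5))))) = 69014624671468375 * sqrt(2)/48114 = 2028545084850.13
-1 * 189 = -189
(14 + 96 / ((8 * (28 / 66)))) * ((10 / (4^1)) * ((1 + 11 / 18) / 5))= 2146 / 63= 34.06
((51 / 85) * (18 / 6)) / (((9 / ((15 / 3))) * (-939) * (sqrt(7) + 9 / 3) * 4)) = -1 / 2504 + sqrt(7) / 7512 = -0.00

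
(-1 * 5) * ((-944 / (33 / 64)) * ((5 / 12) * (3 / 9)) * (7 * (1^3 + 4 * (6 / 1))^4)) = 1032500000000 / 297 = 3476430976.43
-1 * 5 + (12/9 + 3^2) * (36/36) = 16/3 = 5.33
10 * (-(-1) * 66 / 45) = 44 / 3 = 14.67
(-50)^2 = 2500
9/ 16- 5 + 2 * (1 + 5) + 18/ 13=8.95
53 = 53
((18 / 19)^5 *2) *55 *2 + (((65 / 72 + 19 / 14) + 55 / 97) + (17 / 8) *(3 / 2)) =173.90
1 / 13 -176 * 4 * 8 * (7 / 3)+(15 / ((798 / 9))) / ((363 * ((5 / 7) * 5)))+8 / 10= -2356372901 / 179322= -13140.46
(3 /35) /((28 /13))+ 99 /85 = 20067 /16660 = 1.20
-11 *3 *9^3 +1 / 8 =-192455 / 8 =-24056.88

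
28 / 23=1.22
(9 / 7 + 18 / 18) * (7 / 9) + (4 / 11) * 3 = 284 / 99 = 2.87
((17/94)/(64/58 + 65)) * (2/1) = 0.01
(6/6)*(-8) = -8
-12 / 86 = -6 / 43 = -0.14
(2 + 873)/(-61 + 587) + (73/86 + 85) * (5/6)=3311465/45236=73.20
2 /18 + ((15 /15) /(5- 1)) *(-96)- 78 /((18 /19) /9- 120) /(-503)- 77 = -100.89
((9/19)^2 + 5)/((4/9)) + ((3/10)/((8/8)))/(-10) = 423267/36100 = 11.72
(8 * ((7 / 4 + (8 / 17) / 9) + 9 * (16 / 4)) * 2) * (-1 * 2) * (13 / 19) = -2406040 / 2907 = -827.67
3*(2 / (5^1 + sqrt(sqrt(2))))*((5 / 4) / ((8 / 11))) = -4125*2^(1 / 4) / 9968 - 165*2^(3 / 4) / 9968 + 825*sqrt(2) / 9968 + 20625 / 9968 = 1.67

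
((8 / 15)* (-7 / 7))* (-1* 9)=24 / 5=4.80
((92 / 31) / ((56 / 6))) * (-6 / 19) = -414 / 4123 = -0.10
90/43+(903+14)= 39521/43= 919.09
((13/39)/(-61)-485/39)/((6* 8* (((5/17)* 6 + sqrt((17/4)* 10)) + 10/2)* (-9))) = 1928803/32287788-1425637* sqrt(170)/322877880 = 0.00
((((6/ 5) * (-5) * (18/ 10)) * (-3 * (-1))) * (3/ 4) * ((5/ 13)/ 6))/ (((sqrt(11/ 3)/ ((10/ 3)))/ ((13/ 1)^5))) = -3855735 * sqrt(33)/ 22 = -1006795.97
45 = 45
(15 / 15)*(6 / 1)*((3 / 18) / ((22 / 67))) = 67 / 22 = 3.05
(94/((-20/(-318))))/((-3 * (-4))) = 2491/20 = 124.55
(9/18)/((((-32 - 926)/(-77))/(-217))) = -16709/1916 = -8.72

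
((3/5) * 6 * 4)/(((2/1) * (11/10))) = 72/11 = 6.55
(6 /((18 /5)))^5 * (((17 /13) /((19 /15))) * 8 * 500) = 1062500000 /20007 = 53106.41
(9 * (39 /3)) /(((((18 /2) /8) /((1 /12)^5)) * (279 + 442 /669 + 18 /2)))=2899 /2002205952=0.00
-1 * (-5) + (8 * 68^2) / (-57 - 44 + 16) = -2151 / 5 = -430.20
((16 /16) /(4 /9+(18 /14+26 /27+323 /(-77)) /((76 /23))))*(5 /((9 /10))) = -62700 /1631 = -38.44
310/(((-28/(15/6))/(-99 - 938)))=803675/28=28702.68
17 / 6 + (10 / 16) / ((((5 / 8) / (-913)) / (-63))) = 57521.83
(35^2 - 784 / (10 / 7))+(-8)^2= 3701 / 5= 740.20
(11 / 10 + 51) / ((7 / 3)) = 1563 / 70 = 22.33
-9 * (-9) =81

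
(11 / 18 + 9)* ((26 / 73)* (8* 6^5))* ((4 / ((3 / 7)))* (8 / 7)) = 165814272 / 73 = 2271428.38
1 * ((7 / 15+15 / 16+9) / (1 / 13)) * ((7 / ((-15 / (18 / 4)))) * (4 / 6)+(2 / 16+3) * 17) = 67161809 / 9600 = 6996.02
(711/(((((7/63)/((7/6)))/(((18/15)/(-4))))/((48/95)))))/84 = -13.47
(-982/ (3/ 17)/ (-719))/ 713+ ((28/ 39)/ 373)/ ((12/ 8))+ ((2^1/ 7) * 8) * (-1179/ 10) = -269.47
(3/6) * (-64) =-32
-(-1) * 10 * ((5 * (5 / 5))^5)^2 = 97656250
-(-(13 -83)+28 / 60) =-1057 / 15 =-70.47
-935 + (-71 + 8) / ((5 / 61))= -8518 / 5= -1703.60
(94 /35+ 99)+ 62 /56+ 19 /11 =160961 /1540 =104.52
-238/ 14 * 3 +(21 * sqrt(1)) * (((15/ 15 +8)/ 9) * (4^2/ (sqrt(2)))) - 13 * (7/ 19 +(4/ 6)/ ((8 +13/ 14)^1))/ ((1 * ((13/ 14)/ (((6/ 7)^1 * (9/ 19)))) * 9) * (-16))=-9202343/ 180500 +168 * sqrt(2)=186.61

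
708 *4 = 2832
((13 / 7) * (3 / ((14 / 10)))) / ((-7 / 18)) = -3510 / 343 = -10.23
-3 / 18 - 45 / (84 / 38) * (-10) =8543 / 42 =203.40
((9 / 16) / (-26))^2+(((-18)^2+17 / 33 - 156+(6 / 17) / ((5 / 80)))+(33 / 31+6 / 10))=2645862477083 / 15048084480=175.83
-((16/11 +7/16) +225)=-39933/176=-226.89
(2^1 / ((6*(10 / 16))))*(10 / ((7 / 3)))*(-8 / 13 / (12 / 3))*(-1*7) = 32 / 13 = 2.46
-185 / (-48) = 185 / 48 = 3.85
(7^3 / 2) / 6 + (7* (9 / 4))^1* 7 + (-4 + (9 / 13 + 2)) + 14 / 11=119089 / 858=138.80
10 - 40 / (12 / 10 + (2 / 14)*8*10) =1510 / 221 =6.83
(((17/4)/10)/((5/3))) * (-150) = -153/4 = -38.25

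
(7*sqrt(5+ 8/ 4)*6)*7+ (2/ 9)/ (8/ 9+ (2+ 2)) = 1/ 22+ 294*sqrt(7) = 777.90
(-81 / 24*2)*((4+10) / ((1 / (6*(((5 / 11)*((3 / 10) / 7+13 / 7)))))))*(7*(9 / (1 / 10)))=-3393495 / 11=-308499.55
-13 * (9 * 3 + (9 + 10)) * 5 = -2990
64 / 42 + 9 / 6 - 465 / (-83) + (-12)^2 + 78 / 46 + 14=13495711 / 80178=168.32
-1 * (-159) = 159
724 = 724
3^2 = 9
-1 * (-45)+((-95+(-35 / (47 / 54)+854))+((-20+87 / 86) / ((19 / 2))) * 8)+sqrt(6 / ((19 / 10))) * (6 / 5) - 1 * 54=695.93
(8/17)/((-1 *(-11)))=8/187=0.04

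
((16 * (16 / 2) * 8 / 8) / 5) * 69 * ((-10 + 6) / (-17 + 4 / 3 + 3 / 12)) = 423936 / 925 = 458.31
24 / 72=1 / 3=0.33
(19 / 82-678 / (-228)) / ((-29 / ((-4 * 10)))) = 99880 / 22591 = 4.42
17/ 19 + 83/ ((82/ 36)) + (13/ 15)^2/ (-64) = 418663549/ 11217600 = 37.32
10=10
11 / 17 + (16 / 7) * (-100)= -27123 / 119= -227.92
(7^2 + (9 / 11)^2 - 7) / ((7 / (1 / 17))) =5163 / 14399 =0.36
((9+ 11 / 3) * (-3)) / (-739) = 38 / 739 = 0.05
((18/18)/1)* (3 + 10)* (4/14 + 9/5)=949/35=27.11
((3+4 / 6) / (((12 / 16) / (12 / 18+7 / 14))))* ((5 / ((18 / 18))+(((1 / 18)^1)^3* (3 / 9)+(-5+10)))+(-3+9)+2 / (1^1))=24249533 / 236196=102.67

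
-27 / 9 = -3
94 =94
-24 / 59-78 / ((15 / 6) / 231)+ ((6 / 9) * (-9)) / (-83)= -176476482 / 24485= -7207.53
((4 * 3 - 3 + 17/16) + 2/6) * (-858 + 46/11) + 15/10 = -585727/66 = -8874.65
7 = 7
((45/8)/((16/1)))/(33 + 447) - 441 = -1806333/4096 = -441.00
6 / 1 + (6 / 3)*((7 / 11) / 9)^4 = 576362408 / 96059601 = 6.00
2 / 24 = 1 / 12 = 0.08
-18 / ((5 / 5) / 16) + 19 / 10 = -2861 / 10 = -286.10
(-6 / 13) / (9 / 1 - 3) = -1 / 13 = -0.08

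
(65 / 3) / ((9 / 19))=1235 / 27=45.74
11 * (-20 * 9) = -1980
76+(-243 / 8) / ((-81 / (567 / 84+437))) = 7757 / 32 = 242.41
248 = 248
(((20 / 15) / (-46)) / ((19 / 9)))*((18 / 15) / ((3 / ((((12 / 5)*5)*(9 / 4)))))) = -324 / 2185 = -0.15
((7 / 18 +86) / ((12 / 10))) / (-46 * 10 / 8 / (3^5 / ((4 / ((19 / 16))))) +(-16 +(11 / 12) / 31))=-41215275 / 9599519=-4.29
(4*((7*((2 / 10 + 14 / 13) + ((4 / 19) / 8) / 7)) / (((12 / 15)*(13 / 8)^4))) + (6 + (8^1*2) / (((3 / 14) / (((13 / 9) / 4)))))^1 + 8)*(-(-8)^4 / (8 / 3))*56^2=-228278778.82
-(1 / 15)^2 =-1 / 225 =-0.00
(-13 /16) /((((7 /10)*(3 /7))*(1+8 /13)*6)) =-845 /3024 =-0.28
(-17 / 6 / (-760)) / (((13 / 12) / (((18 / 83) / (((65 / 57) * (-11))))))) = -459 / 7714850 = -0.00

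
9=9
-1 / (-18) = 1 / 18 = 0.06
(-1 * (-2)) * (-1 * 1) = -2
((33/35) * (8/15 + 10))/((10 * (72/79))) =68651/63000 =1.09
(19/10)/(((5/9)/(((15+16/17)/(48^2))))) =5149/217600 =0.02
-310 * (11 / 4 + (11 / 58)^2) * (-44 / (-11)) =-3454.60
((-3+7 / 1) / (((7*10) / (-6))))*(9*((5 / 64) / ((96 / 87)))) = -783 / 3584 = -0.22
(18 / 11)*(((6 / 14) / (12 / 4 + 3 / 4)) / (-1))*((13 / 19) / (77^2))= -936 / 43370635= -0.00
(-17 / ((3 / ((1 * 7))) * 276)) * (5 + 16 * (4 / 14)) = -1139 / 828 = -1.38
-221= -221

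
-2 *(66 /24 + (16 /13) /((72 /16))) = -1415 /234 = -6.05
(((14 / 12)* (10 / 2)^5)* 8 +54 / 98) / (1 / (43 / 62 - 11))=-913254753 / 3038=-300610.52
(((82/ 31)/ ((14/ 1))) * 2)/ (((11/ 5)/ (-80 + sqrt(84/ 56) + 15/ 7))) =-223450/ 16709 + 205 * sqrt(6)/ 2387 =-13.16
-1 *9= -9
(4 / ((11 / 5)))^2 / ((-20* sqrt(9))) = -0.06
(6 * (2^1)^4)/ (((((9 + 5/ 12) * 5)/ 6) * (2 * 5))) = 3456/ 2825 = 1.22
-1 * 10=-10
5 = 5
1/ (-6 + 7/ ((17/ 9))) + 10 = 373/ 39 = 9.56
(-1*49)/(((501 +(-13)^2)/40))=-196/67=-2.93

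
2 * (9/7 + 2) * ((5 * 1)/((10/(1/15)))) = 23/105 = 0.22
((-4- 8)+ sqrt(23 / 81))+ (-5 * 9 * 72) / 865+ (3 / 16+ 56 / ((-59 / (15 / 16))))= -2686155 / 163312+ sqrt(23) / 9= -15.92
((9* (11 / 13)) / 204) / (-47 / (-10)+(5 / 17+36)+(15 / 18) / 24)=5940 / 6528509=0.00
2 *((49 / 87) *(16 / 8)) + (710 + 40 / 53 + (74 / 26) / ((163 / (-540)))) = 6874461902 / 9770709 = 703.58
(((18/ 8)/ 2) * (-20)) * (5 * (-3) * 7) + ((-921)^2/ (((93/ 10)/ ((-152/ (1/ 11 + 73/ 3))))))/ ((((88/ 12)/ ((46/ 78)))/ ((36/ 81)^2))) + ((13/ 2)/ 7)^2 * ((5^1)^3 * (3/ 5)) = -1887878717635/ 286489476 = -6589.70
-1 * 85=-85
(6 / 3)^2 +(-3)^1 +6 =7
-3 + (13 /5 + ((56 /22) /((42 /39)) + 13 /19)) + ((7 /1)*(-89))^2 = 405597572 /1045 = 388131.65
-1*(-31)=31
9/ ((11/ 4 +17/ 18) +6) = 324/ 349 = 0.93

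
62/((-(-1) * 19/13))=42.42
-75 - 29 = -104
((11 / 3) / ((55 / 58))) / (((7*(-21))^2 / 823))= 0.15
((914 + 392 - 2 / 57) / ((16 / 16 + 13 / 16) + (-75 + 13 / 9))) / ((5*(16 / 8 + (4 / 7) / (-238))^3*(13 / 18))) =-29043245205639 / 45926073376768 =-0.63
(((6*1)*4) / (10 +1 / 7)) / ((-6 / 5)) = -140 / 71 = -1.97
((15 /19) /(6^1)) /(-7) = -5 /266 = -0.02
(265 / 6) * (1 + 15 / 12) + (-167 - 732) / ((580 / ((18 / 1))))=2859 / 40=71.48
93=93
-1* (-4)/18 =2/9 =0.22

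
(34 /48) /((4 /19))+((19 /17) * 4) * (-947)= -4230.28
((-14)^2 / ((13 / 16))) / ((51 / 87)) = 90944 / 221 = 411.51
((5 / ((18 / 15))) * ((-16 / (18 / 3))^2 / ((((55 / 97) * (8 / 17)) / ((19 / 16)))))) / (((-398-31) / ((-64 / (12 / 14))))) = 8772680 / 382239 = 22.95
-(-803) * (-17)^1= -13651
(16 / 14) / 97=8 / 679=0.01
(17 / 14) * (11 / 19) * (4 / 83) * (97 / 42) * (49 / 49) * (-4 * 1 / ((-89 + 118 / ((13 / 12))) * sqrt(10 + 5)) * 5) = -943228 * sqrt(15) / 180123363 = -0.02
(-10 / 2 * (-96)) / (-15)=-32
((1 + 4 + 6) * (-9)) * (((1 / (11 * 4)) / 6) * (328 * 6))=-738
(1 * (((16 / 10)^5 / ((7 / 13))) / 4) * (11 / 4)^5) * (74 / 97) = 1239448496 / 2121875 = 584.13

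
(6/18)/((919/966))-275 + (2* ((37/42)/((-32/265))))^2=-25630311377/415005696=-61.76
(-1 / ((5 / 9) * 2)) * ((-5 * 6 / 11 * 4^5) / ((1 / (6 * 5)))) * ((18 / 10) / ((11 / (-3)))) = -4478976 / 121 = -37016.33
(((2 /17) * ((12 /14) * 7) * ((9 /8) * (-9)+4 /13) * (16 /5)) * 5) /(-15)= 8168 /1105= 7.39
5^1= 5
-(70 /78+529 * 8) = -165083 /39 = -4232.90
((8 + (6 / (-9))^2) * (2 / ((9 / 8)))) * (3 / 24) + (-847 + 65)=-63190 / 81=-780.12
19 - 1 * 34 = -15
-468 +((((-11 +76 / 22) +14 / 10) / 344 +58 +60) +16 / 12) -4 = -10009187 / 28380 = -352.68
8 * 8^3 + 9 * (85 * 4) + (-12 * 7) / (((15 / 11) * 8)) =71483 / 10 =7148.30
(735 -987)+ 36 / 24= -501 / 2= -250.50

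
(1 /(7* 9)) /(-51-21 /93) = -31 /100044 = -0.00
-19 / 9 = -2.11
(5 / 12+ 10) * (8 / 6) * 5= 69.44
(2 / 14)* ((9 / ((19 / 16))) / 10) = 72 / 665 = 0.11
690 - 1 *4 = 686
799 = 799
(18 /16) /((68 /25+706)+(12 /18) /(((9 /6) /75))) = 0.00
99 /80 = 1.24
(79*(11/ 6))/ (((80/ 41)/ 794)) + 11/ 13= 183883909/ 3120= 58937.15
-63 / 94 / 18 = -7 / 188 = -0.04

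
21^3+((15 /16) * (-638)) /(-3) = 75683 /8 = 9460.38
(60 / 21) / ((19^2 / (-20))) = -0.16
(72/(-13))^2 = 5184/169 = 30.67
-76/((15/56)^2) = -238336/225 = -1059.27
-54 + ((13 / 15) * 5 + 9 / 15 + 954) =13574 / 15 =904.93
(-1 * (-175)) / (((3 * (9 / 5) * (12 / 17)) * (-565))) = -2975 / 36612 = -0.08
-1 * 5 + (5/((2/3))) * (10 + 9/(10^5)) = 2800027/40000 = 70.00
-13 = -13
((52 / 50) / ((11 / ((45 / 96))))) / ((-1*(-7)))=39 / 6160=0.01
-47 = -47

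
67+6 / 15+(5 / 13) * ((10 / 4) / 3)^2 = 158341 / 2340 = 67.67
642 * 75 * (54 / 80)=130005 / 4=32501.25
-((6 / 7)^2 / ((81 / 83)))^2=-110224 / 194481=-0.57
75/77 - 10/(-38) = 1.24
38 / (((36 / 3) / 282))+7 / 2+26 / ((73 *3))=896.62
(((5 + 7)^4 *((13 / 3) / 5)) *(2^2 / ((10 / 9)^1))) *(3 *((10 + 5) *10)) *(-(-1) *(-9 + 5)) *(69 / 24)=-334803456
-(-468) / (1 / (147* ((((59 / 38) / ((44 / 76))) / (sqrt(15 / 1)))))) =676494* sqrt(15) / 55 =47637.27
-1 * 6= -6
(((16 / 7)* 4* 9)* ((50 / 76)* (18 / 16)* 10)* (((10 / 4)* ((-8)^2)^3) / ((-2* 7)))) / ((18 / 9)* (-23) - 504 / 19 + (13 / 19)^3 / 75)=718626816000000 / 1828050497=393111.03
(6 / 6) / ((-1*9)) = -1 / 9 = -0.11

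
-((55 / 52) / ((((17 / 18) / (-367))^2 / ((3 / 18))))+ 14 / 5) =-1000171021 / 37570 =-26621.53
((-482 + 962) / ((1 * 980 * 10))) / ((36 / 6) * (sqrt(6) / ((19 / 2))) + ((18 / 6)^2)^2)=0.00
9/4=2.25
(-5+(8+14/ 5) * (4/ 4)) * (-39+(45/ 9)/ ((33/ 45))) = -10266/ 55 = -186.65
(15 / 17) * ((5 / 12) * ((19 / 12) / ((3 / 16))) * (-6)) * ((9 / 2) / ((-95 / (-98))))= -1470 / 17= -86.47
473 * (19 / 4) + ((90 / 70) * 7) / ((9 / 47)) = 9175 / 4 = 2293.75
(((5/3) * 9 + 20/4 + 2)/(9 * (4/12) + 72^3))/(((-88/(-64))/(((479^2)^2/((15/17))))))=14318942914832/5598765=2557518.12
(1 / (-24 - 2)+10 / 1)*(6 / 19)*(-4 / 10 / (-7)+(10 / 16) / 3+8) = 256891 / 9880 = 26.00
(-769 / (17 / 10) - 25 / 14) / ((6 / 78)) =-1405105 / 238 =-5903.80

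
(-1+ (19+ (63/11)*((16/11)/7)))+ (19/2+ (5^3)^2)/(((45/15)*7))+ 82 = 204657/242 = 845.69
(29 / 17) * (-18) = -522 / 17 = -30.71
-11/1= -11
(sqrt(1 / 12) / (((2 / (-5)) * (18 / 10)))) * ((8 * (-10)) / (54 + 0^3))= 250 * sqrt(3) / 729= 0.59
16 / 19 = 0.84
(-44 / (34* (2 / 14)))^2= 82.06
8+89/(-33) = 175/33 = 5.30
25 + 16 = 41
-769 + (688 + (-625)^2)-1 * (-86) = 390630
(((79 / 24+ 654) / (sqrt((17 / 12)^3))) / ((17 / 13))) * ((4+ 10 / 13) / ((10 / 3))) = 293415 * sqrt(51) / 4913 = 426.50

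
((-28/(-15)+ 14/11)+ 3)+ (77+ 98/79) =1099892/13035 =84.38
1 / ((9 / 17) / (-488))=-8296 / 9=-921.78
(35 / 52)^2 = 1225 / 2704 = 0.45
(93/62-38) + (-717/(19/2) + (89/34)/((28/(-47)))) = -2104857/18088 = -116.37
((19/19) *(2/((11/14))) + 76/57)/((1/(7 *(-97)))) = -86912/33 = -2633.70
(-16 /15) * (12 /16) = -4 /5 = -0.80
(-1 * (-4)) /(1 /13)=52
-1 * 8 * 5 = -40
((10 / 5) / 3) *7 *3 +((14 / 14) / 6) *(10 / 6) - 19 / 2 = 43 / 9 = 4.78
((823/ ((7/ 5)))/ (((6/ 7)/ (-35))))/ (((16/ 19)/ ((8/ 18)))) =-2736475/ 216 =-12668.87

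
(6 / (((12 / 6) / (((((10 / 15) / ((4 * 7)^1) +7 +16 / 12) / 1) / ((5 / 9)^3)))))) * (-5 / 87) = -85293 / 10150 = -8.40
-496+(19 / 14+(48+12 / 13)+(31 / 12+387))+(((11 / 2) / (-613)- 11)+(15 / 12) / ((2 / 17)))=-75669085 / 1338792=-56.52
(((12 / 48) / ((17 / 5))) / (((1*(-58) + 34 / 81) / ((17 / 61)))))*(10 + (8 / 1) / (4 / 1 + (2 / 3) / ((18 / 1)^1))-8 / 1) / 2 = -87885 / 124043744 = -0.00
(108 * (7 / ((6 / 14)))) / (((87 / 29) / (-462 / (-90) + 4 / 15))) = 15876 / 5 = 3175.20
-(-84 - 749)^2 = -693889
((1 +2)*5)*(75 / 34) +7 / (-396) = 222631 / 6732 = 33.07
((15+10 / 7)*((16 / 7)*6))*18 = 198720 / 49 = 4055.51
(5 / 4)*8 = 10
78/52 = 3/2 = 1.50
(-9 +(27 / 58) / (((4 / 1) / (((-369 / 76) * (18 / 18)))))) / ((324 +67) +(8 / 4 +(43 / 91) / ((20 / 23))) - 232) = -0.06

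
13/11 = 1.18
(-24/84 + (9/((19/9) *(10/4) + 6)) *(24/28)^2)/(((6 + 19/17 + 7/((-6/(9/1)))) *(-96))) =221/238728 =0.00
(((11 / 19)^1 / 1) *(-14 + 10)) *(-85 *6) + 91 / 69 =1182.37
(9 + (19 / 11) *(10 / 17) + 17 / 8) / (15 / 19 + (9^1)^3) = 345097 / 20743536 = 0.02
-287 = -287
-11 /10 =-1.10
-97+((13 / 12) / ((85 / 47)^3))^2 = -5266202746859399 / 54309530250000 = -96.97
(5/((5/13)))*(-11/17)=-143/17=-8.41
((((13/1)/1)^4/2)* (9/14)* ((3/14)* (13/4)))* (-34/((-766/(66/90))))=624886119/3002720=208.11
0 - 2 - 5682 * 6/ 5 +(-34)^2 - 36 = -28502/ 5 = -5700.40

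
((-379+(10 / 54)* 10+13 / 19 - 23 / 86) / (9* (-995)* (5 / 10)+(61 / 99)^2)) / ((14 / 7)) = 6033290505 / 143400678242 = 0.04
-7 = -7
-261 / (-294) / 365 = 87 / 35770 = 0.00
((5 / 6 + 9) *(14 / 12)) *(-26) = -5369 / 18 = -298.28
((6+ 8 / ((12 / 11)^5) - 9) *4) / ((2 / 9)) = 67739 / 1728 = 39.20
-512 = -512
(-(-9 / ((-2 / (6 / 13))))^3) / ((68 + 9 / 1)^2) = -19683 / 13026013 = -0.00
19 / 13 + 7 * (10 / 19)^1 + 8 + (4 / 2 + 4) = 4729 / 247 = 19.15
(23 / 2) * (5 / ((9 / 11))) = 1265 / 18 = 70.28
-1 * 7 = -7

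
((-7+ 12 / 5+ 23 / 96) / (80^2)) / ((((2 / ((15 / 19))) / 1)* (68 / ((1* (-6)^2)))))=-18837 / 132300800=-0.00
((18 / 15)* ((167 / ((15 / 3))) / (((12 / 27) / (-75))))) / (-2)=13527 / 4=3381.75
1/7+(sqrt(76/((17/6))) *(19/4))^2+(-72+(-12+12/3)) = 125033/238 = 525.35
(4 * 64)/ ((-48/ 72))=-384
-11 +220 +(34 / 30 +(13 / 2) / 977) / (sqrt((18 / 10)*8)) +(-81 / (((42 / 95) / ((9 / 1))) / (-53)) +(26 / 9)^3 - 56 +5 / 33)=33413*sqrt(10) / 351720 +9831187007 / 112266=87570.78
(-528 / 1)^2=278784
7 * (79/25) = 553/25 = 22.12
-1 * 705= -705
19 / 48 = 0.40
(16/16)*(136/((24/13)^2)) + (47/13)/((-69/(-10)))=40.43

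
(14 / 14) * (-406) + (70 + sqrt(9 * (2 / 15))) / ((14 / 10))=-356 + sqrt(30) / 7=-355.22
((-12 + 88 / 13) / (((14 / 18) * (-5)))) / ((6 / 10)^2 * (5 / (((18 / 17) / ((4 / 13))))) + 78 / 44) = 0.59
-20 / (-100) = 0.20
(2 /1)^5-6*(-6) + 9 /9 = 69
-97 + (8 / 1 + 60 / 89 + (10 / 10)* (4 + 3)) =-7238 / 89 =-81.33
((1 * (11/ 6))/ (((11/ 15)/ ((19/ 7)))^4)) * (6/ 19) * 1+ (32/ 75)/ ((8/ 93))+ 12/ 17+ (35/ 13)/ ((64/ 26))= 5016208246561/ 43461941600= 115.42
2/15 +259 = 3887/15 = 259.13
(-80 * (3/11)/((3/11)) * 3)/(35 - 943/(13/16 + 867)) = -3332400/470887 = -7.08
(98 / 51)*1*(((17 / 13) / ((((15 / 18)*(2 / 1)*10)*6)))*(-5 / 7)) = -7 / 390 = -0.02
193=193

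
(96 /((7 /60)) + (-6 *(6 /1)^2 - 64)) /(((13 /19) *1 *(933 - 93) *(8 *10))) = 361 /30576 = 0.01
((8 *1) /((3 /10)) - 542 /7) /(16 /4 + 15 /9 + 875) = -533 /9247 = -0.06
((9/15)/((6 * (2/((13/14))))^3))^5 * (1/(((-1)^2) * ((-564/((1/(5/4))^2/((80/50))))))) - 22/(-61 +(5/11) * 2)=10517619439063817185589815207388790009623/28727877889343732064864595221676032000000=0.37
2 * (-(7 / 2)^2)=-49 / 2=-24.50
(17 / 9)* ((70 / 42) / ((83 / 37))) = 3145 / 2241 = 1.40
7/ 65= 0.11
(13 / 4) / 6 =0.54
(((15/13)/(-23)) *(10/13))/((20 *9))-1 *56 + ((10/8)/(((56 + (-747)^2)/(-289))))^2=-130159246997257243/2324263387012944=-56.00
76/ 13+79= 84.85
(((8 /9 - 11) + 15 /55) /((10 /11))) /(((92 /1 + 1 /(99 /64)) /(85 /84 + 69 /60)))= -1216039 /4815300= -0.25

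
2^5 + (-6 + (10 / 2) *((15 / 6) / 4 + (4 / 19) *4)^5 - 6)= 4380101627355 / 81136812032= 53.98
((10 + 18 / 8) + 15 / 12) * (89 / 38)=2403 / 76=31.62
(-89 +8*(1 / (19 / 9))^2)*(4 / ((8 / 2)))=-31481 / 361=-87.20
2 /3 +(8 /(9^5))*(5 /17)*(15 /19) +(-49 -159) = -1318144066 /6357609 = -207.33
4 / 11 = 0.36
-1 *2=-2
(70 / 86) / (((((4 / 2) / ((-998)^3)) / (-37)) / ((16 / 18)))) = 5148982118560 / 387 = 13304863355.45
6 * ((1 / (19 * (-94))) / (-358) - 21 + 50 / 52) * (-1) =499681683 / 4156022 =120.23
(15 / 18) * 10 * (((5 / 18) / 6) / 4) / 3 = 125 / 3888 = 0.03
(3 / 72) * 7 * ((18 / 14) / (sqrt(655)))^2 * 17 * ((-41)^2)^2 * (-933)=-1210123670967 / 36680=-32991375.98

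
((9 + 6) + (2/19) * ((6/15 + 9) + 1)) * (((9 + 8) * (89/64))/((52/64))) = 2313377/4940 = 468.29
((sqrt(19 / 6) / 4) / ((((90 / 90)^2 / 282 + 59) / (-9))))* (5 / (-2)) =2115* sqrt(114) / 133112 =0.17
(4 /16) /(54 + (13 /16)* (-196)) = -1 /421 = -0.00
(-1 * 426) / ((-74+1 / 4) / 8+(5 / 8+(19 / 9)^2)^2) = -178879104 / 6972859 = -25.65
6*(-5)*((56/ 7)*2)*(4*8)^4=-503316480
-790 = -790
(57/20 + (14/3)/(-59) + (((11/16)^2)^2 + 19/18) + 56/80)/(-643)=-826467119/111880765440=-0.01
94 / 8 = 11.75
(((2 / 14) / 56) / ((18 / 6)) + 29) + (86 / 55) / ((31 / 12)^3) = 56055976033 / 1926881880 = 29.09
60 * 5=300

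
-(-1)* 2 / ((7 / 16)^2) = 512 / 49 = 10.45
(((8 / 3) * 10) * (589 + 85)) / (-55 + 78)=53920 / 69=781.45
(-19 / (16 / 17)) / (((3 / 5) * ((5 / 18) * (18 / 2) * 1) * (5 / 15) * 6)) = -323 / 48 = -6.73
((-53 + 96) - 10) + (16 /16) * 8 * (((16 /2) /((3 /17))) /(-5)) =-593 /15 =-39.53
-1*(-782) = 782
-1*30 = -30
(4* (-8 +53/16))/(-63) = 25/84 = 0.30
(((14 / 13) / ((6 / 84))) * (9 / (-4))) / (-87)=0.39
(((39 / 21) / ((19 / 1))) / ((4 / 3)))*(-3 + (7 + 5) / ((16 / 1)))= -351 / 2128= -0.16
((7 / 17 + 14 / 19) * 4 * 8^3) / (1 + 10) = 759808 / 3553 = 213.85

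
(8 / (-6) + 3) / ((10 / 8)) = 4 / 3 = 1.33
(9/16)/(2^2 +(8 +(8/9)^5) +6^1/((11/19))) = 0.02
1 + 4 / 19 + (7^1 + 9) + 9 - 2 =460 / 19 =24.21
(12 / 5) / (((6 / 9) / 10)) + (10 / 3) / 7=766 / 21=36.48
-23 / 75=-0.31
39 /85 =0.46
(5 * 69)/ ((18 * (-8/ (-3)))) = 115/ 16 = 7.19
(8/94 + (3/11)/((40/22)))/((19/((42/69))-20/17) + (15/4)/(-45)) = 78897/10052125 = 0.01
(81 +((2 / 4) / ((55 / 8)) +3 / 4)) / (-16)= -18001 / 3520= -5.11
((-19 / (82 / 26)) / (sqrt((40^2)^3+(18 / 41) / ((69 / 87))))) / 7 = -247 *sqrt(3642363904492246) / 1108545536149814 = -0.00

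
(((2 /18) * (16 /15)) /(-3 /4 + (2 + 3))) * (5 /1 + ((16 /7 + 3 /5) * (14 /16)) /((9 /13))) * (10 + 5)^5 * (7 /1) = 21791000 /17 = 1281823.53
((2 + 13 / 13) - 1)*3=6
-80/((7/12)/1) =-137.14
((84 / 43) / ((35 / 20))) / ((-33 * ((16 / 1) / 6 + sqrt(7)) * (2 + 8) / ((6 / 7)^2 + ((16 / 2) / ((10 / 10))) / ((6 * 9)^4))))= -1224441632 / 20528680095 + 153055204 * sqrt(7) / 6842893365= -0.00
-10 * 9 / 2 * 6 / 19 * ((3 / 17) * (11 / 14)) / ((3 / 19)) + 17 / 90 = -131627 / 10710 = -12.29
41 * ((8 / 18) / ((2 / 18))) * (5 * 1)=820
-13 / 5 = -2.60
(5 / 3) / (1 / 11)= 55 / 3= 18.33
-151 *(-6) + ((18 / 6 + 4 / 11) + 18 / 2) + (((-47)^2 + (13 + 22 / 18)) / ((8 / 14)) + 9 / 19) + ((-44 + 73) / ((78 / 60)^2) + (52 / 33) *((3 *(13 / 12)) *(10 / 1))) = 6202457011 / 1271556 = 4877.85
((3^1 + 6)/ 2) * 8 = 36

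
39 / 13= 3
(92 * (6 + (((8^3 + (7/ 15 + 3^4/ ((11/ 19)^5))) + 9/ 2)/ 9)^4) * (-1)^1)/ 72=-120891895987407949629115651432576489321463/ 64354847410251832292961955380000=-1878520435.56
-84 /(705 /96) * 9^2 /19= -217728 /4465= -48.76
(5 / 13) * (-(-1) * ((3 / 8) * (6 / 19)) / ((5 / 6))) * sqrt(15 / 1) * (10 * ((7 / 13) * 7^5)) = 15882615 * sqrt(15) / 3211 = 19156.99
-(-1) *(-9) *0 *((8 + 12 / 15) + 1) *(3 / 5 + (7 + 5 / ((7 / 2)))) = 0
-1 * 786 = -786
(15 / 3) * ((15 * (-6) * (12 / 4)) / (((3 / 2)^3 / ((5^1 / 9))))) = -2000 / 9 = -222.22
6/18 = 1/3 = 0.33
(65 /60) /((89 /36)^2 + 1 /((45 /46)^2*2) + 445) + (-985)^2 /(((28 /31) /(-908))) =-33302032091077675 /34143557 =-975353332.14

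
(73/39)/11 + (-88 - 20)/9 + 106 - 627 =-228584/429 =-532.83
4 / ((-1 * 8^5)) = -1 / 8192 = -0.00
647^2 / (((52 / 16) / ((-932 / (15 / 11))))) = -17166317872 / 195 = -88032399.34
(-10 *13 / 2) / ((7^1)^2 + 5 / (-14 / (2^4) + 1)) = -65 / 89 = -0.73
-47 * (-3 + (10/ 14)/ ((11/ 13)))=7802/ 77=101.32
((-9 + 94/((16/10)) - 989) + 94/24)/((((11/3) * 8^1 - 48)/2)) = 1403/14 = 100.21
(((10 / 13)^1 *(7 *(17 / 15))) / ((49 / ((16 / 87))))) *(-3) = -544 / 7917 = -0.07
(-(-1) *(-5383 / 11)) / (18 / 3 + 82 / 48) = -63.49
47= 47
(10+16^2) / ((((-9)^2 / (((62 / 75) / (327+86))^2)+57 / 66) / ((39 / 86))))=219327108 / 36759433365899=0.00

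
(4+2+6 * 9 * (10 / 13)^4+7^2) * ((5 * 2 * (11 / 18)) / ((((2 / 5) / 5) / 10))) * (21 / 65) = 18239.84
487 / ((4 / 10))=2435 / 2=1217.50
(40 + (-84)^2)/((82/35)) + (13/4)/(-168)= 83448427/27552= 3028.76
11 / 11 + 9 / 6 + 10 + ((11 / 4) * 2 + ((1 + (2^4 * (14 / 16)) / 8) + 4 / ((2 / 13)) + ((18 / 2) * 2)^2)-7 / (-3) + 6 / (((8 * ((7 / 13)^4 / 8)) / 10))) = 31313197 / 28812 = 1086.81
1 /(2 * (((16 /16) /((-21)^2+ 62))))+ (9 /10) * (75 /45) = 253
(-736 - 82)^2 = 669124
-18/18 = -1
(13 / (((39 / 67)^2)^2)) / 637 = 20151121 / 113358609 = 0.18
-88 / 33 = -8 / 3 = -2.67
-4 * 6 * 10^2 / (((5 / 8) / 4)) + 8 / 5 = -76792 / 5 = -15358.40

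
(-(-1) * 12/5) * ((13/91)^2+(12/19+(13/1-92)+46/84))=-869186/4655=-186.72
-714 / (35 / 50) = -1020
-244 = -244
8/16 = 1/2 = 0.50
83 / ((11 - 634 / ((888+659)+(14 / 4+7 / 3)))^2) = 7204938587 / 9738334489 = 0.74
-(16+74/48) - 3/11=-4703/264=-17.81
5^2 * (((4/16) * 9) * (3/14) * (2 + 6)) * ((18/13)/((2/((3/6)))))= 6075/182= 33.38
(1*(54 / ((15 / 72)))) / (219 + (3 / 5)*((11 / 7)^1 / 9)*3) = 2268 / 1919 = 1.18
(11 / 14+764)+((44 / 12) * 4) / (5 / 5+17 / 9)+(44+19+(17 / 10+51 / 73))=27743203 / 33215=835.26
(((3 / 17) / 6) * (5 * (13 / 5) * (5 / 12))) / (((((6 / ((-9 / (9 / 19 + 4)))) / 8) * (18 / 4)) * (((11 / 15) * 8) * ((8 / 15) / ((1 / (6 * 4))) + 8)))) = -475 / 610368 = -0.00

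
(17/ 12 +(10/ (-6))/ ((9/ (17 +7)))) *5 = -545/ 36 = -15.14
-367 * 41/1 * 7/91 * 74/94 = -556739/611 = -911.19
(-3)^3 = -27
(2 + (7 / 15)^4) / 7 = 103651 / 354375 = 0.29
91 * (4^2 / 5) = 291.20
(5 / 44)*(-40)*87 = -4350 / 11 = -395.45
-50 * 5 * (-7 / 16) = 875 / 8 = 109.38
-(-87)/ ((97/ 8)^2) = 5568/ 9409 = 0.59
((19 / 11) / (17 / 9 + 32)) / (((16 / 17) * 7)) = 2907 / 375760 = 0.01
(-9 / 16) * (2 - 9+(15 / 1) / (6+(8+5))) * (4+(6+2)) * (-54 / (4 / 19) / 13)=-43011 / 52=-827.13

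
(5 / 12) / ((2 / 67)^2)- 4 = 463.60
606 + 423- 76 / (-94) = 48401 / 47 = 1029.81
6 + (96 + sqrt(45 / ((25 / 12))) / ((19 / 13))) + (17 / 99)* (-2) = 104.84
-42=-42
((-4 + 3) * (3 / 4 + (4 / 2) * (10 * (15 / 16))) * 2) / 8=-39 / 8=-4.88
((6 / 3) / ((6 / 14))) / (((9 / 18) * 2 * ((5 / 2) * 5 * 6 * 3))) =14 / 675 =0.02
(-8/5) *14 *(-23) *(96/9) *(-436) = -35940352/15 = -2396023.47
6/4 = 3/2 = 1.50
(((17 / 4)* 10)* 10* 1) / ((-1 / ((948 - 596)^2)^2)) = -6524685516800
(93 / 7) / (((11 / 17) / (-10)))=-15810 / 77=-205.32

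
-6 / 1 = -6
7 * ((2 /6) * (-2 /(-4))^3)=7 /24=0.29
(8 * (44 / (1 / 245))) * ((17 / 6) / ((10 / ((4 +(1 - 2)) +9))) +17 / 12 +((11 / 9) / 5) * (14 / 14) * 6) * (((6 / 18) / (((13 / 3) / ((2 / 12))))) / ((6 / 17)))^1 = 531454 / 27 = 19683.48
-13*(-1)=13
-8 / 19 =-0.42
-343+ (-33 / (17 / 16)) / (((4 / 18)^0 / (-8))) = -1607 / 17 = -94.53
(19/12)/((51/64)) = 304/153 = 1.99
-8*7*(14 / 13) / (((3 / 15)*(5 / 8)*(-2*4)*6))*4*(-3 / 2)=-784 / 13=-60.31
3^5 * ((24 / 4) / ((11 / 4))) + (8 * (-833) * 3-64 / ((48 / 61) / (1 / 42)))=-13488382 / 693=-19463.75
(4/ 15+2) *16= 544/ 15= 36.27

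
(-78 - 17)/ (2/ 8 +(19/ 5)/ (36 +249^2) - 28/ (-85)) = -2003795100/ 12222581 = -163.94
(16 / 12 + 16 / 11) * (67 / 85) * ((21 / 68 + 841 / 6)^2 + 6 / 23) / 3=115047488431 / 7959060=14454.91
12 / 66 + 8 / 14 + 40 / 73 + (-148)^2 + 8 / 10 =615670974 / 28105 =21906.10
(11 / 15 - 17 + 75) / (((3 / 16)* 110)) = 7048 / 2475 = 2.85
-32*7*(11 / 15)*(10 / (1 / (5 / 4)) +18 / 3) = -45584 / 15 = -3038.93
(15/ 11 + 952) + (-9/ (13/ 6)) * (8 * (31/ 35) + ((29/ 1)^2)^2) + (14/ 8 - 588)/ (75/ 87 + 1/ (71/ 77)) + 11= -235689638673959/ 80240160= -2937302.70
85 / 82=1.04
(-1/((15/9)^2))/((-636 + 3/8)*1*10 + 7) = 36/634925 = 0.00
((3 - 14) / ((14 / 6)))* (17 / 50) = -561 / 350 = -1.60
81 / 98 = 0.83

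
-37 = -37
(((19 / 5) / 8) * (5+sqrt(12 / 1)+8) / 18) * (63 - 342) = -7657 / 80 - 589 * sqrt(3) / 40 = -121.22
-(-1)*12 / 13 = 12 / 13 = 0.92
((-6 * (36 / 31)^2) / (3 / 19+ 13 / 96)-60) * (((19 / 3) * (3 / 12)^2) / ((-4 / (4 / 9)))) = 71299913 / 18508860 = 3.85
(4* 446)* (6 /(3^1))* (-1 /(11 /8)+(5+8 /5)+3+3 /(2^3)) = 1814774 /55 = 32995.89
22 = 22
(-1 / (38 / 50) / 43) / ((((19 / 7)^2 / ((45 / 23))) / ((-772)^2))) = -32853618000 / 6783551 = -4843.13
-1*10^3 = -1000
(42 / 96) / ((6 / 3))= 7 / 32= 0.22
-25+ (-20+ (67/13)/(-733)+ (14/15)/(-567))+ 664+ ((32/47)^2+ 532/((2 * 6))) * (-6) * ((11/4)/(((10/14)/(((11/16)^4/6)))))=778327720546617275/1340877916864512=580.46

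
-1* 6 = -6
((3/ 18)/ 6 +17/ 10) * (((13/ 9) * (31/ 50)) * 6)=125333/ 13500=9.28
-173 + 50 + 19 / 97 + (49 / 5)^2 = -64903 / 2425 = -26.76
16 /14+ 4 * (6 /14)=20 /7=2.86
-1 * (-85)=85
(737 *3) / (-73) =-2211 / 73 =-30.29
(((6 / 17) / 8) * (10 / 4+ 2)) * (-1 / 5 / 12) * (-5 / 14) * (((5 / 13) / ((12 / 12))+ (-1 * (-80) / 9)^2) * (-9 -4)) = -83605 / 68544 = -1.22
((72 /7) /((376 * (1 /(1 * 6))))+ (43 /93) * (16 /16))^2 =367450561 /936176409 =0.39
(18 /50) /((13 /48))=432 /325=1.33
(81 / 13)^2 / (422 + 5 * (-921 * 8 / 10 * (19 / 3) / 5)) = -405 / 44278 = -0.01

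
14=14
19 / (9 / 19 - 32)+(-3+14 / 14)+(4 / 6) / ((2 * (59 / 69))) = -78204 / 35341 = -2.21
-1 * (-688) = 688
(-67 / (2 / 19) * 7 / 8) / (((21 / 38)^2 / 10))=-2297765 / 126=-18236.23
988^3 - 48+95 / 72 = 69438976223 / 72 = 964430225.32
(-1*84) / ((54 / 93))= -434 / 3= -144.67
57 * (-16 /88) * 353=-40242 /11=-3658.36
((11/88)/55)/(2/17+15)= 17/113080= 0.00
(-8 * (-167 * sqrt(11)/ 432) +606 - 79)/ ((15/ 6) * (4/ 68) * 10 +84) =2839 * sqrt(11)/ 78462 +8959/ 1453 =6.29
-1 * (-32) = 32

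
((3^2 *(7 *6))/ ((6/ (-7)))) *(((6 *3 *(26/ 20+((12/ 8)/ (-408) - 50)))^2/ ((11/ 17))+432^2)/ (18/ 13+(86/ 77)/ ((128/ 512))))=-16502367011098059/ 159337600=-103568567.69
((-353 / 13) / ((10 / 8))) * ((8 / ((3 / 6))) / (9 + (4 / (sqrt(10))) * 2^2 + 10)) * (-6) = 86.68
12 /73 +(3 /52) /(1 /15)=3909 /3796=1.03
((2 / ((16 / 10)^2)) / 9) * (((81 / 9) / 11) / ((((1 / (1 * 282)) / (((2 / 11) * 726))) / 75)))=793125 / 4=198281.25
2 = 2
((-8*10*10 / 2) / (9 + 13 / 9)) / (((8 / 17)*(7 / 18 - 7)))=4050 / 329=12.31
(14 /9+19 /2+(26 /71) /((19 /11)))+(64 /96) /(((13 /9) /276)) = 43767779 /315666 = 138.65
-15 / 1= -15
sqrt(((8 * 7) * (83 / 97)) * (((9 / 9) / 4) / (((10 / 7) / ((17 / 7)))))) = sqrt(4790345) / 485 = 4.51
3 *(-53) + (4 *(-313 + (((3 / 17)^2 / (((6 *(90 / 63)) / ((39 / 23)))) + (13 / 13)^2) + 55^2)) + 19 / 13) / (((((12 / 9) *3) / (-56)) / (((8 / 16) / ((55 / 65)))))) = -32883248819 / 365585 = -89946.93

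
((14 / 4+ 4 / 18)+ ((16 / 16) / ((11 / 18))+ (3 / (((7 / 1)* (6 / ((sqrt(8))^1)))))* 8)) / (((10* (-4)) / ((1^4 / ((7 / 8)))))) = -1061 / 6930 - 8* sqrt(2) / 245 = -0.20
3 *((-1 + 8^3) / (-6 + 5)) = -1533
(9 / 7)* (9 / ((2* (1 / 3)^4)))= 6561 / 14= 468.64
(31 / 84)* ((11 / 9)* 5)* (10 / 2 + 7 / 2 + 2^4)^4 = 1404140815 / 1728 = 812581.49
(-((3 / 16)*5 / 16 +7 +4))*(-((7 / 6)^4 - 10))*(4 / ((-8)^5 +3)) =29892529 / 2717660160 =0.01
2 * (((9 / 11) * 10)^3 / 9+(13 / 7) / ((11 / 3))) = 1143438 / 9317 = 122.73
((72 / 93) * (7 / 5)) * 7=1176 / 155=7.59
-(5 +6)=-11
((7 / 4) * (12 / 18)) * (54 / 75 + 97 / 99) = 29449 / 14850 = 1.98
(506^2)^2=65554433296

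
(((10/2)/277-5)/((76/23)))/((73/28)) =-222180/384199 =-0.58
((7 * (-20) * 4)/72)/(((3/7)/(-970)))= 475300/27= 17603.70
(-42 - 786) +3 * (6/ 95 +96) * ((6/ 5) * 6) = 592308/ 475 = 1246.96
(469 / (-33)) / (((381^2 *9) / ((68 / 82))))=-15946 / 1767625497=-0.00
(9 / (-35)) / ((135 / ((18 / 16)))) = -3 / 1400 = -0.00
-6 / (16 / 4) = -3 / 2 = -1.50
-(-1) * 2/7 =2/7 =0.29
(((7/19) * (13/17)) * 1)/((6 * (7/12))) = 26/323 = 0.08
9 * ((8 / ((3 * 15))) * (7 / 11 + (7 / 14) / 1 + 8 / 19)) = 2604 / 1045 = 2.49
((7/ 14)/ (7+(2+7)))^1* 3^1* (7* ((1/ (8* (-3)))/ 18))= -7/ 4608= -0.00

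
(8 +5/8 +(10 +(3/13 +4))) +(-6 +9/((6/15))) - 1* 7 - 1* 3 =3053/104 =29.36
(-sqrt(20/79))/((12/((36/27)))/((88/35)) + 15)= -176 *sqrt(395)/129165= -0.03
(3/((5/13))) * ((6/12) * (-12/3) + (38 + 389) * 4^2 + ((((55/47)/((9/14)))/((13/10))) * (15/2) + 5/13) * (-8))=2471950/47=52594.68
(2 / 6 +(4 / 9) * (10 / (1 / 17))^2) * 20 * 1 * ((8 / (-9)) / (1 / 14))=-258950720 / 81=-3196922.47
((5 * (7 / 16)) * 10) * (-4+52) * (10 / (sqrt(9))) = 3500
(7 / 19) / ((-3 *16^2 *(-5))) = 7 / 72960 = 0.00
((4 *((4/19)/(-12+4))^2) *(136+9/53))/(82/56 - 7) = -202076/2965615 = -0.07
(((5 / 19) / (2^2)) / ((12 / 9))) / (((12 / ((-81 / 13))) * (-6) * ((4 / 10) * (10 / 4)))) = 135 / 31616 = 0.00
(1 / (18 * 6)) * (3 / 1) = 1 / 36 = 0.03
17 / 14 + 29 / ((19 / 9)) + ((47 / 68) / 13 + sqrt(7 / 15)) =sqrt(105) / 15 + 1764085 / 117572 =15.69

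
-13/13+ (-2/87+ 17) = 1390/87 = 15.98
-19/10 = -1.90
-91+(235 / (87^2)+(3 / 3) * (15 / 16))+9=-9813233 / 121104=-81.03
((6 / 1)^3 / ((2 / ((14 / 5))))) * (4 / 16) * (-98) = -37044 / 5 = -7408.80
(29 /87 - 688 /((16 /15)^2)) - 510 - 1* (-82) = -49553 /48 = -1032.35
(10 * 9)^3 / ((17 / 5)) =3645000 / 17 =214411.76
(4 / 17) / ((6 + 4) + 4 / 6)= 3 / 136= 0.02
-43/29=-1.48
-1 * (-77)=77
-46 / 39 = -1.18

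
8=8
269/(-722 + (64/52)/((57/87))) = -0.37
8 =8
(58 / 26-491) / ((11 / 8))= -50832 / 143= -355.47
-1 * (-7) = 7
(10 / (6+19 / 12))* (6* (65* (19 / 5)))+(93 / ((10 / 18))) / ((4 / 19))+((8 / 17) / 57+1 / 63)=2749.46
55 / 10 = 11 / 2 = 5.50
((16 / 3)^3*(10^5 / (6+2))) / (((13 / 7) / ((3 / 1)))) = 358400000 / 117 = 3063247.86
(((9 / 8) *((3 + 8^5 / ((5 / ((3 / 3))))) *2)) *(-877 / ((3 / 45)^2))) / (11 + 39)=-2328805971 / 40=-58220149.28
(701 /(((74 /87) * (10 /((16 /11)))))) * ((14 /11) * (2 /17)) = 6830544 /380545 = 17.95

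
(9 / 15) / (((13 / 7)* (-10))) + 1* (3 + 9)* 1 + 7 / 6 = 12806 / 975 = 13.13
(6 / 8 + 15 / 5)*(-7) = -105 / 4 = -26.25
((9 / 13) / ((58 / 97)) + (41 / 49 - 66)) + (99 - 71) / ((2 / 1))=-1847501 / 36946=-50.01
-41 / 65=-0.63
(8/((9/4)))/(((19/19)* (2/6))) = 32/3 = 10.67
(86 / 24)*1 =43 / 12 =3.58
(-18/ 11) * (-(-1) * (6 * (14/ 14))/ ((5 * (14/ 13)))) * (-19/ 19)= 702/ 385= 1.82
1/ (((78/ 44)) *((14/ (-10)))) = -110/ 273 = -0.40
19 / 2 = 9.50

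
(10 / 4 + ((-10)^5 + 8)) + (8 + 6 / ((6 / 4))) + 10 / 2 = -199945 / 2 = -99972.50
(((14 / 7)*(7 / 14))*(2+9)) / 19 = 0.58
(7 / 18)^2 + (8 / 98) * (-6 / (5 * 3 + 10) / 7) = 412399 / 2778300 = 0.15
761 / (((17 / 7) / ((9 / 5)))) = 47943 / 85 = 564.04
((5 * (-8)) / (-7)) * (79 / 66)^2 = 62410 / 7623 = 8.19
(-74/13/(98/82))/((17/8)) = -24272/10829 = -2.24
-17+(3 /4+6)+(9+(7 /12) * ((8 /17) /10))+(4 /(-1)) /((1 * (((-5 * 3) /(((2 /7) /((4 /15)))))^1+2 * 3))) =-737 /1020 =-0.72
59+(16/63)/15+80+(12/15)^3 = 3296371/23625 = 139.53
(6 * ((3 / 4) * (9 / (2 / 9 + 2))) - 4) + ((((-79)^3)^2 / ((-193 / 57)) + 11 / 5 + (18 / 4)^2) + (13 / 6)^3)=-7482231876054059 / 104220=-71792668164.02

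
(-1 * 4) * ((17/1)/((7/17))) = -1156/7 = -165.14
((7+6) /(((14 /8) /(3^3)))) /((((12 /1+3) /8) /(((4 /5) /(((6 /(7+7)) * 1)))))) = 4992 /25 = 199.68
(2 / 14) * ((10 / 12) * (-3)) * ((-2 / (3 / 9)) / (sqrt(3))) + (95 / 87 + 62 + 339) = 5 * sqrt(3) / 7 + 34982 / 87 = 403.33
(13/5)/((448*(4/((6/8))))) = 0.00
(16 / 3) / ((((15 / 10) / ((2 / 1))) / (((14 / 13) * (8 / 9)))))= 6.81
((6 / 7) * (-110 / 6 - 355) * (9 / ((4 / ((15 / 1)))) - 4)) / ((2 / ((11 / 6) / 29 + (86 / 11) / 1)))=-35902300 / 957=-37515.46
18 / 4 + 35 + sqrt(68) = 2 * sqrt(17) + 79 / 2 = 47.75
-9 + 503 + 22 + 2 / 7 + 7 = 3663 / 7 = 523.29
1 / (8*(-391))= -1 / 3128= -0.00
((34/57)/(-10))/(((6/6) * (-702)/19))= 17/10530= 0.00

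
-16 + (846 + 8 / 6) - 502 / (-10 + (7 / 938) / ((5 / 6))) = 8851928 / 10041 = 881.58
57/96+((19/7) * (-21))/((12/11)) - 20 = -2293/32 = -71.66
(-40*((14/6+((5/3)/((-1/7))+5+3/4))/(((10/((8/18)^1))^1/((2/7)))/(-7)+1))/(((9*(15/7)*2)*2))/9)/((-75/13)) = 7826/2241675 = 0.00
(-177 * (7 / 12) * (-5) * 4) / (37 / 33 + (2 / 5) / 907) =309037575 / 167861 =1841.03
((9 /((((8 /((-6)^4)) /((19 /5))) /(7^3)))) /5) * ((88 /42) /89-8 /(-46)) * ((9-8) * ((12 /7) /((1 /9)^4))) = 844086032.00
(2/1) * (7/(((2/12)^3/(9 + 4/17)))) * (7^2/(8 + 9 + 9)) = 11631816/221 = 52632.65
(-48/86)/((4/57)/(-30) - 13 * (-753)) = -20520/359892499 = -0.00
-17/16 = -1.06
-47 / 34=-1.38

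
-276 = -276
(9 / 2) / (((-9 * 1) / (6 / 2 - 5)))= 1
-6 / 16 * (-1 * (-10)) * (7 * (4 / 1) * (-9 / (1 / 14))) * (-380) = -5027400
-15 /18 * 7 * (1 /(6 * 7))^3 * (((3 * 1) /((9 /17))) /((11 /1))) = -85 /2095632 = -0.00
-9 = -9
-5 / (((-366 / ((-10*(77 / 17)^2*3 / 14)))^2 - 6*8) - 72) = 89676125 / 909100436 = 0.10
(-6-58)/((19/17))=-1088/19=-57.26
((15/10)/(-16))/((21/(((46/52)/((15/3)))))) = -23/29120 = -0.00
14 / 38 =7 / 19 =0.37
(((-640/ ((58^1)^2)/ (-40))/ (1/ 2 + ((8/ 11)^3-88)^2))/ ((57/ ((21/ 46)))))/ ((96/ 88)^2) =1500512167/ 359877336294727476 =0.00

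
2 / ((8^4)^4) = 1 / 140737488355328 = 0.00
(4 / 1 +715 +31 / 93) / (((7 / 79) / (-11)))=-1875302 / 21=-89300.10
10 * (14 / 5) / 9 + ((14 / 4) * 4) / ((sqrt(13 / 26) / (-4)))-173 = -1529 / 9-56 * sqrt(2) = -249.08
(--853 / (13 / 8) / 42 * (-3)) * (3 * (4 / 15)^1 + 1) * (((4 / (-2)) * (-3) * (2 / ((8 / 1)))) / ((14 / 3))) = -69093 / 3185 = -21.69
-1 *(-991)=991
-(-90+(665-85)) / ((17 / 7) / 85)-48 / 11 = -188698 / 11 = -17154.36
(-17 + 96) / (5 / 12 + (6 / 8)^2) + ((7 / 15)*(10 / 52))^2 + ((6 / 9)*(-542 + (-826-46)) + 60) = -229323937 / 285948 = -801.98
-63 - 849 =-912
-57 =-57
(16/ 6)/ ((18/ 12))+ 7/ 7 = 25/ 9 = 2.78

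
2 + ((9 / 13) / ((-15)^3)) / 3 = 29249 / 14625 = 2.00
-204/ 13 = -15.69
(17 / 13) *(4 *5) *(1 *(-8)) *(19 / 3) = -51680 / 39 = -1325.13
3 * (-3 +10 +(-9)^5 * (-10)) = 1771491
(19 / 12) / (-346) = -19 / 4152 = -0.00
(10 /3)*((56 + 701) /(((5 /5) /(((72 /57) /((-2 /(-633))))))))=19167240 /19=1008802.11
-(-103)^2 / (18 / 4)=-21218 / 9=-2357.56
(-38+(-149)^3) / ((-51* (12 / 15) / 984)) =1356274670 / 17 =79780862.94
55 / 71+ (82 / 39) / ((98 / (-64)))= -0.60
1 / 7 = 0.14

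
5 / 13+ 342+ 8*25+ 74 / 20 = 70991 / 130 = 546.08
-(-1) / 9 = 1 / 9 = 0.11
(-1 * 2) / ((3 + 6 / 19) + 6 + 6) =-38 / 291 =-0.13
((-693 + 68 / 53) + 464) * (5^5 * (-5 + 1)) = 2846462.26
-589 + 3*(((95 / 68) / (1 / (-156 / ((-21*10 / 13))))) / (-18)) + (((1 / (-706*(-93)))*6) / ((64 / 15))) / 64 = -9460948709141 / 16001642496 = -591.25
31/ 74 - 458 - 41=-36895/ 74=-498.58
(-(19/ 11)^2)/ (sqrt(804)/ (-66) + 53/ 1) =-57399/ 1019600-361 * sqrt(201)/ 11215600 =-0.06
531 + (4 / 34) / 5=45137 / 85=531.02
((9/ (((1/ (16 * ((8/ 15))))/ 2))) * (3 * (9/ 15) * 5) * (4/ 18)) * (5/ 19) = 1536/ 19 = 80.84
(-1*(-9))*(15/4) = 135/4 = 33.75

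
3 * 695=2085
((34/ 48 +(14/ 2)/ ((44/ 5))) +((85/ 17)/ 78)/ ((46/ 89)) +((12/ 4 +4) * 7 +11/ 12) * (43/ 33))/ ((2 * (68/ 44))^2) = 173669815/ 24886368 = 6.98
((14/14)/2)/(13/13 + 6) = 1/14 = 0.07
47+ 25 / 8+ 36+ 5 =729 / 8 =91.12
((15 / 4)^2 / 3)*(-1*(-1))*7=525 / 16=32.81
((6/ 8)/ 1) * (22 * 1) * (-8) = -132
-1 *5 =-5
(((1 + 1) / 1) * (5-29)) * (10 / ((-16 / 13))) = 390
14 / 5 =2.80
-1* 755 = -755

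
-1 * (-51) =51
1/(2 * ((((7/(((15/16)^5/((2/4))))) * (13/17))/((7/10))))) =2581875/27262976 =0.09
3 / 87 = 1 / 29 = 0.03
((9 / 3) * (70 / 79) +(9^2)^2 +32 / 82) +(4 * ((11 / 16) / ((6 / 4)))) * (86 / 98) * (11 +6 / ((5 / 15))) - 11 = 6284674619 / 952266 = 6599.70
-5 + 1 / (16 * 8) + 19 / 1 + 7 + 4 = 3201 / 128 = 25.01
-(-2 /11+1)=-9 /11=-0.82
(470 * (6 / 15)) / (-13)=-188 / 13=-14.46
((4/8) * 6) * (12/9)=4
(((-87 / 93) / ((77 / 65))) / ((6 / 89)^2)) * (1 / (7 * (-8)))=14931085 / 4812192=3.10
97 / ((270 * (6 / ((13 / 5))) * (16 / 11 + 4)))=13871 / 486000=0.03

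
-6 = -6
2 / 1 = 2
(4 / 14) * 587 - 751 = -4083 / 7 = -583.29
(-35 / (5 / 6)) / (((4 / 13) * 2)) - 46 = -457 / 4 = -114.25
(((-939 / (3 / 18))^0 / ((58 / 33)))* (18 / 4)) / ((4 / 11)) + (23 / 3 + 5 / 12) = 21053 / 1392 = 15.12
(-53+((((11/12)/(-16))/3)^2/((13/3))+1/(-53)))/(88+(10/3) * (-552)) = 4039919347/133498699776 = 0.03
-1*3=-3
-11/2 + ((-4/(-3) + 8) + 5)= 53/6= 8.83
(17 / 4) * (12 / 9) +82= 263 / 3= 87.67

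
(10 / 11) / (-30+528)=5 / 2739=0.00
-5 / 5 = -1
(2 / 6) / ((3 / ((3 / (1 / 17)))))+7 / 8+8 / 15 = 283 / 40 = 7.08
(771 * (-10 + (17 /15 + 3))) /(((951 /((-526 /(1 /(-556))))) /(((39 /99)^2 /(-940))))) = 25404482896 /110625075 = 229.64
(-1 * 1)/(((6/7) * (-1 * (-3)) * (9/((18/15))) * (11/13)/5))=-91/297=-0.31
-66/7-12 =-150/7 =-21.43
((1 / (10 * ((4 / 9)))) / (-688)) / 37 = -9 / 1018240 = -0.00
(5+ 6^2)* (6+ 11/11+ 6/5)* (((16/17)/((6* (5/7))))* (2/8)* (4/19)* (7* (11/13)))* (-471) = -1138010104/104975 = -10840.77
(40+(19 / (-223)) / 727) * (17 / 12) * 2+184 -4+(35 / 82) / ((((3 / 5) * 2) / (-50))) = 5494679371 / 19940883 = 275.55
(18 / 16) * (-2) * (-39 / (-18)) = -39 / 8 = -4.88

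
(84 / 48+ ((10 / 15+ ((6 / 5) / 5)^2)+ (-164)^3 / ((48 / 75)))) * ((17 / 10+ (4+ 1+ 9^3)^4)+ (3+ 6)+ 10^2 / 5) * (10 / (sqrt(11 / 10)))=-150036497521251804697481 * sqrt(110) / 82500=-19073891654393685207.41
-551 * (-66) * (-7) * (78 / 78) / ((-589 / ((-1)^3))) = -432.19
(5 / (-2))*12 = -30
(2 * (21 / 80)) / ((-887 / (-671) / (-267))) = -3762297 / 35480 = -106.04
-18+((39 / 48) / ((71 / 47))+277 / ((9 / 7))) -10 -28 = 1635659 / 10224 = 159.98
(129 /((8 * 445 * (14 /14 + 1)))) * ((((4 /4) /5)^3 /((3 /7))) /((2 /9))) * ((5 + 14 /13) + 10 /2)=24381 /1446250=0.02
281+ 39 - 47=273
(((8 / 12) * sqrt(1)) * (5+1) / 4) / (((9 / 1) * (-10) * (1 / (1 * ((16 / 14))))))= -4 / 315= -0.01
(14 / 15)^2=196 / 225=0.87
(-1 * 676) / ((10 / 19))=-6422 / 5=-1284.40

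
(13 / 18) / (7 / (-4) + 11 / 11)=-26 / 27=-0.96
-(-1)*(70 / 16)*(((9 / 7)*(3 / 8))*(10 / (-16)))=-675 / 512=-1.32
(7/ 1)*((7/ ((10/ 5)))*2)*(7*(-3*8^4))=-4214784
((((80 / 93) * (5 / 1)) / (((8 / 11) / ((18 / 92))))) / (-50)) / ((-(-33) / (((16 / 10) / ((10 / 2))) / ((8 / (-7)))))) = 7 / 35650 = 0.00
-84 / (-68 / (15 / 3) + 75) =-420 / 307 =-1.37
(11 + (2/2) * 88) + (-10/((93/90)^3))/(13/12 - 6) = 177249231/1757669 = 100.84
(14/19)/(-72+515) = 0.00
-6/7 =-0.86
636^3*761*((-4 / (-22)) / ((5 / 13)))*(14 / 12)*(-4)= -23753966116608 / 55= -431890293029.24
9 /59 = 0.15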